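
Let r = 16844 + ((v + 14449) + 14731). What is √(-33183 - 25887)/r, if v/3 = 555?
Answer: I*√59070/47689 ≈ 0.0050964*I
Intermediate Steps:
v = 1665 (v = 3*555 = 1665)
r = 47689 (r = 16844 + ((1665 + 14449) + 14731) = 16844 + (16114 + 14731) = 16844 + 30845 = 47689)
√(-33183 - 25887)/r = √(-33183 - 25887)/47689 = √(-59070)*(1/47689) = (I*√59070)*(1/47689) = I*√59070/47689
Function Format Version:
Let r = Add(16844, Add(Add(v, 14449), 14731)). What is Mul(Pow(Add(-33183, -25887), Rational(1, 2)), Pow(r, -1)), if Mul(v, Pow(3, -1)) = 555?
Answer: Mul(Rational(1, 47689), I, Pow(59070, Rational(1, 2))) ≈ Mul(0.0050964, I)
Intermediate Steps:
v = 1665 (v = Mul(3, 555) = 1665)
r = 47689 (r = Add(16844, Add(Add(1665, 14449), 14731)) = Add(16844, Add(16114, 14731)) = Add(16844, 30845) = 47689)
Mul(Pow(Add(-33183, -25887), Rational(1, 2)), Pow(r, -1)) = Mul(Pow(Add(-33183, -25887), Rational(1, 2)), Pow(47689, -1)) = Mul(Pow(-59070, Rational(1, 2)), Rational(1, 47689)) = Mul(Mul(I, Pow(59070, Rational(1, 2))), Rational(1, 47689)) = Mul(Rational(1, 47689), I, Pow(59070, Rational(1, 2)))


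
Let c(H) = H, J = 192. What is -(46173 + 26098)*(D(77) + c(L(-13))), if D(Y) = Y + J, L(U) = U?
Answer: -18501376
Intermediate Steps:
D(Y) = 192 + Y (D(Y) = Y + 192 = 192 + Y)
-(46173 + 26098)*(D(77) + c(L(-13))) = -(46173 + 26098)*((192 + 77) - 13) = -72271*(269 - 13) = -72271*256 = -1*18501376 = -18501376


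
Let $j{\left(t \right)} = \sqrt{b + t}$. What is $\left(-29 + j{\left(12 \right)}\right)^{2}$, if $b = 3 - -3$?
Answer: $859 - 174 \sqrt{2} \approx 612.93$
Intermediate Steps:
$b = 6$ ($b = 3 + 3 = 6$)
$j{\left(t \right)} = \sqrt{6 + t}$
$\left(-29 + j{\left(12 \right)}\right)^{2} = \left(-29 + \sqrt{6 + 12}\right)^{2} = \left(-29 + \sqrt{18}\right)^{2} = \left(-29 + 3 \sqrt{2}\right)^{2}$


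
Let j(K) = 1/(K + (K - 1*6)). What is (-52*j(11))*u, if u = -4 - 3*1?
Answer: 91/4 ≈ 22.750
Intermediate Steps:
u = -7 (u = -4 - 3 = -7)
j(K) = 1/(-6 + 2*K) (j(K) = 1/(K + (K - 6)) = 1/(K + (-6 + K)) = 1/(-6 + 2*K))
(-52*j(11))*u = -26/(-3 + 11)*(-7) = -26/8*(-7) = -52*1/16*(-7) = -13/4*(-7) = 91/4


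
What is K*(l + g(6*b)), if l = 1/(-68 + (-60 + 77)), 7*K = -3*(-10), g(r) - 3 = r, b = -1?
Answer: -220/17 ≈ -12.941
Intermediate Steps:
g(r) = 3 + r
K = 30/7 (K = (-3*(-10))/7 = (⅐)*30 = 30/7 ≈ 4.2857)
l = -1/51 (l = 1/(-68 + 17) = 1/(-51) = -1/51 ≈ -0.019608)
K*(l + g(6*b)) = 30*(-1/51 + (3 + 6*(-1)))/7 = 30*(-1/51 + (3 - 6))/7 = 30*(-1/51 - 3)/7 = (30/7)*(-154/51) = -220/17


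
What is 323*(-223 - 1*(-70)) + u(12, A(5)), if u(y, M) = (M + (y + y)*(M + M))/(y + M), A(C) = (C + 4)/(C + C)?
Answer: -2124870/43 ≈ -49416.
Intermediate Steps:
A(C) = (4 + C)/(2*C) (A(C) = (4 + C)/((2*C)) = (4 + C)*(1/(2*C)) = (4 + C)/(2*C))
u(y, M) = (M + 4*M*y)/(M + y) (u(y, M) = (M + (2*y)*(2*M))/(M + y) = (M + 4*M*y)/(M + y))
323*(-223 - 1*(-70)) + u(12, A(5)) = 323*(-223 - 1*(-70)) + ((1/2)*(4 + 5)/5)*(1 + 4*12)/((1/2)*(4 + 5)/5 + 12) = 323*(-223 + 70) + ((1/2)*(1/5)*9)*(1 + 48)/((1/2)*(1/5)*9 + 12) = 323*(-153) + (9/10)*49/(9/10 + 12) = -49419 + (9/10)*49/(129/10) = -49419 + (9/10)*(10/129)*49 = -49419 + 147/43 = -2124870/43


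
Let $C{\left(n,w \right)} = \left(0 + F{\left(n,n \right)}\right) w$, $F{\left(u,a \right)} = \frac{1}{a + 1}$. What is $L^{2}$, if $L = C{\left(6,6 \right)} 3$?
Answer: $\frac{324}{49} \approx 6.6122$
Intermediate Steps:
$F{\left(u,a \right)} = \frac{1}{1 + a}$
$C{\left(n,w \right)} = \frac{w}{1 + n}$ ($C{\left(n,w \right)} = \left(0 + \frac{1}{1 + n}\right) w = \frac{w}{1 + n}$)
$L = \frac{18}{7}$ ($L = \frac{6}{1 + 6} \cdot 3 = \frac{6}{7} \cdot 3 = \frac{18}{7} \approx 2.5714$)
$L^{2} = \left(\frac{18}{7}\right)^{2} = \frac{324}{49}$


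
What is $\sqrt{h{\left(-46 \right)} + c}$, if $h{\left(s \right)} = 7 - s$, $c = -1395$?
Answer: $i \sqrt{1342} \approx 36.633 i$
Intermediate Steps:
$\sqrt{h{\left(-46 \right)} + c} = \sqrt{\left(7 - -46\right) - 1395} = \sqrt{\left(7 + 46\right) - 1395} = \sqrt{53 - 1395} = \sqrt{-1342} = i \sqrt{1342}$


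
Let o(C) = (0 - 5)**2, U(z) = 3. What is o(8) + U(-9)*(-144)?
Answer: -407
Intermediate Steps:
o(C) = 25 (o(C) = (-5)**2 = 25)
o(8) + U(-9)*(-144) = 25 + 3*(-144) = 25 - 432 = -407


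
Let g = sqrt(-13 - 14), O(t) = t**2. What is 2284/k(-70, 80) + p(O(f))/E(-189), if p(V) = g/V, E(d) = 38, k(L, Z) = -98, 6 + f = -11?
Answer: -1142/49 + 3*I*sqrt(3)/10982 ≈ -23.306 + 0.00047315*I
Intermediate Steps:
f = -17 (f = -6 - 11 = -17)
g = 3*I*sqrt(3) (g = sqrt(-27) = 3*I*sqrt(3) ≈ 5.1962*I)
p(V) = 3*I*sqrt(3)/V (p(V) = (3*I*sqrt(3))/V = 3*I*sqrt(3)/V)
2284/k(-70, 80) + p(O(f))/E(-189) = 2284/(-98) + (3*I*sqrt(3)/((-17)**2))/38 = 2284*(-1/98) + (3*I*sqrt(3)/289)*(1/38) = -1142/49 + (3*I*sqrt(3)*(1/289))*(1/38) = -1142/49 + (3*I*sqrt(3)/289)*(1/38) = -1142/49 + 3*I*sqrt(3)/10982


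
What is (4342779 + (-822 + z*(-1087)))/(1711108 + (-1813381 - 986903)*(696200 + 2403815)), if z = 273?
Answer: -2022603/4340460346576 ≈ -4.6599e-7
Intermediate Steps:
(4342779 + (-822 + z*(-1087)))/(1711108 + (-1813381 - 986903)*(696200 + 2403815)) = (4342779 + (-822 + 273*(-1087)))/(1711108 + (-1813381 - 986903)*(696200 + 2403815)) = (4342779 + (-822 - 296751))/(1711108 - 2800284*3100015) = (4342779 - 297573)/(1711108 - 8680922404260) = 4045206/(-8680920693152) = 4045206*(-1/8680920693152) = -2022603/4340460346576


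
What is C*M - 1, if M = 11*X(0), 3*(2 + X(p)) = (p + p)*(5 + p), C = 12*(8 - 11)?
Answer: 791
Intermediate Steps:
C = -36 (C = 12*(-3) = -36)
X(p) = -2 + 2*p*(5 + p)/3 (X(p) = -2 + ((p + p)*(5 + p))/3 = -2 + ((2*p)*(5 + p))/3 = -2 + (2*p*(5 + p))/3 = -2 + 2*p*(5 + p)/3)
M = -22 (M = 11*(-2 + (2/3)*0**2 + (10/3)*0) = 11*(-2 + (2/3)*0 + 0) = 11*(-2 + 0 + 0) = 11*(-2) = -22)
C*M - 1 = -36*(-22) - 1 = 792 - 1 = 791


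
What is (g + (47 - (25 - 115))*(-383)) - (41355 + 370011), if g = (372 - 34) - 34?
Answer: -463533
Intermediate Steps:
g = 304 (g = 338 - 34 = 304)
(g + (47 - (25 - 115))*(-383)) - (41355 + 370011) = (304 + (47 - (25 - 115))*(-383)) - (41355 + 370011) = (304 + (47 - 1*(-90))*(-383)) - 1*411366 = (304 + (47 + 90)*(-383)) - 411366 = (304 + 137*(-383)) - 411366 = (304 - 52471) - 411366 = -52167 - 411366 = -463533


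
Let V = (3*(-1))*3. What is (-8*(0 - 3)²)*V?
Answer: 648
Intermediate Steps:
V = -9 (V = -3*3 = -9)
(-8*(0 - 3)²)*V = -8*(0 - 3)²*(-9) = -8*(-3)²*(-9) = -8*9*(-9) = -72*(-9) = 648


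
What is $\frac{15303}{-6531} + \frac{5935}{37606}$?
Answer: $- \frac{178907711}{81868262} \approx -2.1853$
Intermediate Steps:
$\frac{15303}{-6531} + \frac{5935}{37606} = 15303 \left(- \frac{1}{6531}\right) + 5935 \cdot \frac{1}{37606} = - \frac{5101}{2177} + \frac{5935}{37606} = - \frac{178907711}{81868262}$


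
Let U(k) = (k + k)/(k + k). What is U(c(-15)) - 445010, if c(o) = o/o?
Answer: -445009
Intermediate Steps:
c(o) = 1
U(k) = 1 (U(k) = (2*k)/((2*k)) = (2*k)*(1/(2*k)) = 1)
U(c(-15)) - 445010 = 1 - 445010 = -445009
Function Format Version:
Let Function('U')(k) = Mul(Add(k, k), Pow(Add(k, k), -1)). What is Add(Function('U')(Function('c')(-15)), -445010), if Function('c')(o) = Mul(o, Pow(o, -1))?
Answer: -445009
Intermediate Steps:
Function('c')(o) = 1
Function('U')(k) = 1 (Function('U')(k) = Mul(Mul(2, k), Pow(Mul(2, k), -1)) = Mul(Mul(2, k), Mul(Rational(1, 2), Pow(k, -1))) = 1)
Add(Function('U')(Function('c')(-15)), -445010) = Add(1, -445010) = -445009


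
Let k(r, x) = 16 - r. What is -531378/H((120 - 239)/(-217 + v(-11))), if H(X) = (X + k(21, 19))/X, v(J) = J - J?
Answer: 1505571/23 ≈ 65460.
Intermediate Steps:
v(J) = 0
H(X) = (-5 + X)/X (H(X) = (X + (16 - 1*21))/X = (X + (16 - 21))/X = (X - 5)/X = (-5 + X)/X)
-531378/H((120 - 239)/(-217 + v(-11))) = -531378*(120 - 239)/((-217 + 0)*(-5 + (120 - 239)/(-217 + 0))) = -531378*17/(31*(-5 - 119/(-217))) = -531378*17/(31*(-5 - 119*(-1/217))) = -531378*17/(31*(-5 + 17/31)) = -531378/((31/17)*(-138/31)) = -531378/(-138/17) = -531378*(-17/138) = 1505571/23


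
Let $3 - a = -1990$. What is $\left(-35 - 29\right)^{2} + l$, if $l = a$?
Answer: $6089$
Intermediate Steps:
$a = 1993$ ($a = 3 - -1990 = 3 + 1990 = 1993$)
$l = 1993$
$\left(-35 - 29\right)^{2} + l = \left(-35 - 29\right)^{2} + 1993 = \left(-64\right)^{2} + 1993 = 4096 + 1993 = 6089$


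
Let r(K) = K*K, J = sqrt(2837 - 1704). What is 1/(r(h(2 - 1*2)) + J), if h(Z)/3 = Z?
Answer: sqrt(1133)/1133 ≈ 0.029709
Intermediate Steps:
h(Z) = 3*Z
J = sqrt(1133) ≈ 33.660
r(K) = K**2
1/(r(h(2 - 1*2)) + J) = 1/((3*(2 - 1*2))**2 + sqrt(1133)) = 1/((3*(2 - 2))**2 + sqrt(1133)) = 1/((3*0)**2 + sqrt(1133)) = 1/(0**2 + sqrt(1133)) = 1/(0 + sqrt(1133)) = 1/(sqrt(1133)) = sqrt(1133)/1133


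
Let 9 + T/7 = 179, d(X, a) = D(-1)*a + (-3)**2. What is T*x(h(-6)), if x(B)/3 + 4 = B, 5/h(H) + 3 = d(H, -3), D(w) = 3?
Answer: -20230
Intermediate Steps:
d(X, a) = 9 + 3*a (d(X, a) = 3*a + (-3)**2 = 3*a + 9 = 9 + 3*a)
h(H) = -5/3 (h(H) = 5/(-3 + (9 + 3*(-3))) = 5/(-3 + (9 - 9)) = 5/(-3 + 0) = 5/(-3) = 5*(-1/3) = -5/3)
x(B) = -12 + 3*B
T = 1190 (T = -63 + 7*179 = -63 + 1253 = 1190)
T*x(h(-6)) = 1190*(-12 + 3*(-5/3)) = 1190*(-12 - 5) = 1190*(-17) = -20230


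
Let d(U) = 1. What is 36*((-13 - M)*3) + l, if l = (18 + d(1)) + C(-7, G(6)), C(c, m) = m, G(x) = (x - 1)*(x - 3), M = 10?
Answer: -2450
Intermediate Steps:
G(x) = (-1 + x)*(-3 + x)
l = 34 (l = (18 + 1) + (3 + 6² - 4*6) = 19 + (3 + 36 - 24) = 19 + 15 = 34)
36*((-13 - M)*3) + l = 36*((-13 - 1*10)*3) + 34 = 36*((-13 - 10)*3) + 34 = 36*(-23*3) + 34 = 36*(-69) + 34 = -2484 + 34 = -2450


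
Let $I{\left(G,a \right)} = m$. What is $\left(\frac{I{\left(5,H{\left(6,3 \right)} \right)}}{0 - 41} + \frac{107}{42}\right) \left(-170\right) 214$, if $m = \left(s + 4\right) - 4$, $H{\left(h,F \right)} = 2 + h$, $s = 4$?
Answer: $- \frac{76743610}{861} \approx -89133.0$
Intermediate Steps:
$m = 4$ ($m = \left(4 + 4\right) - 4 = 8 - 4 = 4$)
$I{\left(G,a \right)} = 4$
$\left(\frac{I{\left(5,H{\left(6,3 \right)} \right)}}{0 - 41} + \frac{107}{42}\right) \left(-170\right) 214 = \left(\frac{4}{0 - 41} + \frac{107}{42}\right) \left(-170\right) 214 = \left(\frac{4}{0 - 41} + 107 \cdot \frac{1}{42}\right) \left(-170\right) 214 = \left(\frac{4}{-41} + \frac{107}{42}\right) \left(-170\right) 214 = \left(4 \left(- \frac{1}{41}\right) + \frac{107}{42}\right) \left(-170\right) 214 = \left(- \frac{4}{41} + \frac{107}{42}\right) \left(-170\right) 214 = \frac{4219}{1722} \left(-170\right) 214 = \left(- \frac{358615}{861}\right) 214 = - \frac{76743610}{861}$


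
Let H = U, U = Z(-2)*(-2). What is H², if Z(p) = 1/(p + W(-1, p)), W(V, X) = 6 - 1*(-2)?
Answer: ⅑ ≈ 0.11111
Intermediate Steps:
W(V, X) = 8 (W(V, X) = 6 + 2 = 8)
Z(p) = 1/(8 + p) (Z(p) = 1/(p + 8) = 1/(8 + p))
U = -⅓ (U = -2/(8 - 2) = -2/6 = (⅙)*(-2) = -⅓ ≈ -0.33333)
H = -⅓ ≈ -0.33333
H² = (-⅓)² = ⅑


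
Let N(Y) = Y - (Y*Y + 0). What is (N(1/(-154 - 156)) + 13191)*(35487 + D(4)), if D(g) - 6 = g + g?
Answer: 45003012664289/96100 ≈ 4.6829e+8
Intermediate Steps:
D(g) = 6 + 2*g (D(g) = 6 + (g + g) = 6 + 2*g)
N(Y) = Y - Y² (N(Y) = Y - (Y² + 0) = Y - Y²)
(N(1/(-154 - 156)) + 13191)*(35487 + D(4)) = ((1 - 1/(-154 - 156))/(-154 - 156) + 13191)*(35487 + (6 + 2*4)) = ((1 - 1/(-310))/(-310) + 13191)*(35487 + (6 + 8)) = (-(1 - 1*(-1/310))/310 + 13191)*(35487 + 14) = (-(1 + 1/310)/310 + 13191)*35501 = (-1/310*311/310 + 13191)*35501 = (-311/96100 + 13191)*35501 = (1267654789/96100)*35501 = 45003012664289/96100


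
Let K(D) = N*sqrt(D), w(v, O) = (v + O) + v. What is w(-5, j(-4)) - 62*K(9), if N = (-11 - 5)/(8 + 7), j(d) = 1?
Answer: 947/5 ≈ 189.40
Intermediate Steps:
N = -16/15 ≈ -1.0667
w(v, O) = O + 2*v (w(v, O) = (O + v) + v = O + 2*v)
K(D) = -16*sqrt(D)/15
w(-5, j(-4)) - 62*K(9) = (1 + 2*(-5)) - (-992)*sqrt(9)/15 = (1 - 10) - (-992)*3/15 = -9 - 62*(-16/5) = -9 + 992/5 = 947/5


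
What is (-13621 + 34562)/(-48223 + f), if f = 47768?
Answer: -20941/455 ≈ -46.024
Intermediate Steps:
(-13621 + 34562)/(-48223 + f) = (-13621 + 34562)/(-48223 + 47768) = 20941/(-455) = 20941*(-1/455) = -20941/455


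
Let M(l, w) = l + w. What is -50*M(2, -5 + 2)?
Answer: 50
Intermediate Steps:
-50*M(2, -5 + 2) = -50*(2 + (-5 + 2)) = -50*(2 - 3) = -50*(-1) = 50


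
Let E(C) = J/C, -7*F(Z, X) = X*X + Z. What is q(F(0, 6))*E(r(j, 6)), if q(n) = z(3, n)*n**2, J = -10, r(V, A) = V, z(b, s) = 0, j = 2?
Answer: 0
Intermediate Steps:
F(Z, X) = -Z/7 - X**2/7 (F(Z, X) = -(X*X + Z)/7 = -(X**2 + Z)/7 = -(Z + X**2)/7 = -Z/7 - X**2/7)
E(C) = -10/C
q(n) = 0 (q(n) = 0*n**2 = 0)
q(F(0, 6))*E(r(j, 6)) = 0*(-10/2) = 0*(-10*1/2) = 0*(-5) = 0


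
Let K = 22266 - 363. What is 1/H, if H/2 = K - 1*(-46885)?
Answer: 1/137576 ≈ 7.2687e-6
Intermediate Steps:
K = 21903
H = 137576 (H = 2*(21903 - 1*(-46885)) = 2*(21903 + 46885) = 2*68788 = 137576)
1/H = 1/137576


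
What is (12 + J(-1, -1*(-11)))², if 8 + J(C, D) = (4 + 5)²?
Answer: 7225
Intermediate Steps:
J(C, D) = 73 (J(C, D) = -8 + (4 + 5)² = -8 + 9² = -8 + 81 = 73)
(12 + J(-1, -1*(-11)))² = (12 + 73)² = 85² = 7225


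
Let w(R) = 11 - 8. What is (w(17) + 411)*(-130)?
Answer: -53820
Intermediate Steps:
w(R) = 3
(w(17) + 411)*(-130) = (3 + 411)*(-130) = 414*(-130) = -53820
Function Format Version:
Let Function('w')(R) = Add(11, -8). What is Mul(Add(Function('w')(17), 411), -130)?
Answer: -53820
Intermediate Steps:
Function('w')(R) = 3
Mul(Add(Function('w')(17), 411), -130) = Mul(Add(3, 411), -130) = Mul(414, -130) = -53820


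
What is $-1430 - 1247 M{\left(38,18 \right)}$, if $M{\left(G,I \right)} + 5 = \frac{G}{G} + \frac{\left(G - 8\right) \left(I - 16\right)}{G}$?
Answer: $\frac{30192}{19} \approx 1589.1$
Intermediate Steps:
$M{\left(G,I \right)} = -4 + \frac{\left(-16 + I\right) \left(-8 + G\right)}{G}$ ($M{\left(G,I \right)} = -5 + \left(\frac{G}{G} + \frac{\left(G - 8\right) \left(I - 16\right)}{G}\right) = -5 + \left(1 + \frac{\left(-8 + G\right) \left(-16 + I\right)}{G}\right) = -5 + \left(1 + \frac{\left(-16 + I\right) \left(-8 + G\right)}{G}\right) = -4 + \frac{\left(-16 + I\right) \left(-8 + G\right)}{G}$)
$-1430 - 1247 M{\left(38,18 \right)} = -1430 - 1247 \frac{128 - 144 + 38 \left(-20 + 18\right)}{38} = -1430 - 1247 \frac{128 - 144 + 38 \left(-2\right)}{38} = -1430 - 1247 \frac{128 - 144 - 76}{38} = -1430 - 1247 \cdot \frac{1}{38} \left(-92\right) = -1430 - - \frac{57362}{19} = -1430 + \frac{57362}{19} = \frac{30192}{19}$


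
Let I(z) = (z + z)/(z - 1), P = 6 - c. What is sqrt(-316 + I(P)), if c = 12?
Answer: 10*I*sqrt(154)/7 ≈ 17.728*I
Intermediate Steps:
P = -6 (P = 6 - 1*12 = 6 - 12 = -6)
I(z) = 2*z/(-1 + z) (I(z) = (2*z)/(-1 + z) = 2*z/(-1 + z))
sqrt(-316 + I(P)) = sqrt(-316 + 2*(-6)/(-1 - 6)) = sqrt(-316 + 2*(-6)/(-7)) = sqrt(-316 + 2*(-6)*(-1/7)) = sqrt(-316 + 12/7) = sqrt(-2200/7) = 10*I*sqrt(154)/7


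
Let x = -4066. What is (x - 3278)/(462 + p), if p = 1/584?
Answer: -4288896/269809 ≈ -15.896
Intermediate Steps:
p = 1/584 ≈ 0.0017123
(x - 3278)/(462 + p) = (-4066 - 3278)/(462 + 1/584) = -7344/269809/584 = -7344*584/269809 = -4288896/269809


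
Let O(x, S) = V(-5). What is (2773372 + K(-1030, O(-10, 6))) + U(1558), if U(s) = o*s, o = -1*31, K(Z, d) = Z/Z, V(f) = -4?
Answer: 2725075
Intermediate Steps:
O(x, S) = -4
K(Z, d) = 1
o = -31
U(s) = -31*s
(2773372 + K(-1030, O(-10, 6))) + U(1558) = (2773372 + 1) - 31*1558 = 2773373 - 48298 = 2725075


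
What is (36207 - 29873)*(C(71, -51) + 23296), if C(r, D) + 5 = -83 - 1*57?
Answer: 146638434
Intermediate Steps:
C(r, D) = -145 (C(r, D) = -5 + (-83 - 1*57) = -5 + (-83 - 57) = -5 - 140 = -145)
(36207 - 29873)*(C(71, -51) + 23296) = (36207 - 29873)*(-145 + 23296) = 6334*23151 = 146638434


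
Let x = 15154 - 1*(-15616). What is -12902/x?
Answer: -6451/15385 ≈ -0.41930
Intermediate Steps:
x = 30770 (x = 15154 + 15616 = 30770)
-12902/x = -12902/30770 = -12902*1/30770 = -6451/15385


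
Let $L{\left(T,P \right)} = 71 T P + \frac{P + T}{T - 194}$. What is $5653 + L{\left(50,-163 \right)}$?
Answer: $- \frac{82511455}{144} \approx -5.73 \cdot 10^{5}$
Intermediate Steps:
$L{\left(T,P \right)} = \frac{P + T}{-194 + T} + 71 P T$ ($L{\left(T,P \right)} = 71 P T + \frac{P + T}{-194 + T} = \frac{P + T}{-194 + T} + 71 P T$)
$5653 + L{\left(50,-163 \right)} = 5653 + \frac{-163 + 50 - \left(-2245162\right) 50 + 71 \left(-163\right) 50^{2}}{-194 + 50} = 5653 + \frac{-163 + 50 + 112258100 + 71 \left(-163\right) 2500}{-144} = 5653 - \frac{-163 + 50 + 112258100 - 28932500}{144} = 5653 - \frac{83325487}{144} = - \frac{82511455}{144}$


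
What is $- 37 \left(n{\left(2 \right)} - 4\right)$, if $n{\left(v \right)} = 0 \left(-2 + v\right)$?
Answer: $148$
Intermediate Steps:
$n{\left(v \right)} = 0$
$- 37 \left(n{\left(2 \right)} - 4\right) = - 37 \left(0 - 4\right) = \left(-37\right) \left(-4\right) = 148$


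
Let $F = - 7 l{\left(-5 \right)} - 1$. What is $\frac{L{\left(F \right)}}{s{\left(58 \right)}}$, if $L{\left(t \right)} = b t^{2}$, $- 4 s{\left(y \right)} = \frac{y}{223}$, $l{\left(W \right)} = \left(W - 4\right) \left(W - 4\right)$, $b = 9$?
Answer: $- \frac{1295012736}{29} \approx -4.4656 \cdot 10^{7}$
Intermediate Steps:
$l{\left(W \right)} = \left(-4 + W\right)^{2}$ ($l{\left(W \right)} = \left(-4 + W\right) \left(-4 + W\right) = \left(-4 + W\right)^{2}$)
$s{\left(y \right)} = - \frac{y}{892}$ ($s{\left(y \right)} = - \frac{y \frac{1}{223}}{4} = - \frac{\frac{1}{223} y}{4} = - \frac{y}{892}$)
$F = -568$ ($F = - 7 \left(-4 - 5\right)^{2} - 1 = - 7 \left(-9\right)^{2} - 1 = \left(-7\right) 81 - 1 = -567 - 1 = -568$)
$L{\left(t \right)} = 9 t^{2}$
$\frac{L{\left(F \right)}}{s{\left(58 \right)}} = \frac{9 \left(-568\right)^{2}}{\left(- \frac{1}{892}\right) 58} = \frac{9 \cdot 322624}{- \frac{29}{446}} = 2903616 \left(- \frac{446}{29}\right) = - \frac{1295012736}{29}$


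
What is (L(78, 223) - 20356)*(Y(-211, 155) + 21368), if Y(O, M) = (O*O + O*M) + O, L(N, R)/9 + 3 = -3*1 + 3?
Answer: -672088659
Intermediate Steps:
L(N, R) = -27 (L(N, R) = -27 + 9*(-3*1 + 3) = -27 + 9*(-3 + 3) = -27 + 9*0 = -27 + 0 = -27)
Y(O, M) = O + O² + M*O (Y(O, M) = (O² + M*O) + O = O + O² + M*O)
(L(78, 223) - 20356)*(Y(-211, 155) + 21368) = (-27 - 20356)*(-211*(1 + 155 - 211) + 21368) = -20383*(-211*(-55) + 21368) = -20383*(11605 + 21368) = -20383*32973 = -672088659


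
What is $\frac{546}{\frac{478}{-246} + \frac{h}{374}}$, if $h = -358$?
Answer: $- \frac{897039}{4765} \approx -188.26$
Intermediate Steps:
$\frac{546}{\frac{478}{-246} + \frac{h}{374}} = \frac{546}{\frac{478}{-246} - \frac{358}{374}} = \frac{546}{478 \left(- \frac{1}{246}\right) - \frac{179}{187}} = \frac{546}{- \frac{239}{123} - \frac{179}{187}} = \frac{546}{- \frac{66710}{23001}} = 546 \left(- \frac{23001}{66710}\right) = - \frac{897039}{4765}$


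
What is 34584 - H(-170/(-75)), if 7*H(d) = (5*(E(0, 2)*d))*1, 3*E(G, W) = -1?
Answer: 2178826/63 ≈ 34585.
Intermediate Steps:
E(G, W) = -⅓ (E(G, W) = (⅓)*(-1) = -⅓)
H(d) = -5*d/21 (H(d) = ((5*(-d/3))*1)/7 = (-5*d/3*1)/7 = (-5*d/3)/7 = -5*d/21)
34584 - H(-170/(-75)) = 34584 - (-5)*(-170/(-75))/21 = 34584 - (-5)*(-170*(-1/75))/21 = 34584 - (-5)*34/(21*15) = 34584 - 1*(-34/63) = 34584 + 34/63 = 2178826/63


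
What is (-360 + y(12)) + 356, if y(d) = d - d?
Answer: -4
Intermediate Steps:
y(d) = 0
(-360 + y(12)) + 356 = (-360 + 0) + 356 = -360 + 356 = -4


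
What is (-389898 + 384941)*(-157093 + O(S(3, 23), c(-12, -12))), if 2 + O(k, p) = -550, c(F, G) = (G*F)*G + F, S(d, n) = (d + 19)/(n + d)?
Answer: 781446265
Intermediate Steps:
S(d, n) = (19 + d)/(d + n)
c(F, G) = F + F*G² (c(F, G) = (F*G)*G + F = F*G² + F = F + F*G²)
O(k, p) = -552 (O(k, p) = -2 - 550 = -552)
(-389898 + 384941)*(-157093 + O(S(3, 23), c(-12, -12))) = (-389898 + 384941)*(-157093 - 552) = -4957*(-157645) = 781446265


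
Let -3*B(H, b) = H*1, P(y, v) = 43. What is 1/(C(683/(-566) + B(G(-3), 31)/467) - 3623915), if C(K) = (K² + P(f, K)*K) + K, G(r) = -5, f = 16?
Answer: -628795077156/2278732289204671643 ≈ -2.7594e-7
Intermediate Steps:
B(H, b) = -H/3
C(K) = K² + 44*K (C(K) = (K² + 43*K) + K = K² + 44*K)
1/(C(683/(-566) + B(G(-3), 31)/467) - 3623915) = 1/((683/(-566) - ⅓*(-5)/467)*(44 + (683/(-566) - ⅓*(-5)/467)) - 3623915) = 1/((683*(-1/566) + (5/3)*(1/467))*(44 + (683*(-1/566) + (5/3)*(1/467))) - 3623915) = 1/((-683/566 + 5/1401)*(44 + (-683/566 + 5/1401)) - 3623915) = 1/(-954053*(44 - 954053/792966)/792966 - 3623915) = 1/(-954053/792966*33936451/792966 - 3623915) = 1/(-32377172885903/628795077156 - 3623915) = 1/(-2278732289204671643/628795077156) = -628795077156/2278732289204671643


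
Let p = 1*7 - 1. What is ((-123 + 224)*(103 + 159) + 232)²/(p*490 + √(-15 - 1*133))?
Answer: 523738682460/2160937 - 356284818*I*√37/2160937 ≈ 2.4237e+5 - 1002.9*I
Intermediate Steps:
p = 6 (p = 7 - 1 = 6)
((-123 + 224)*(103 + 159) + 232)²/(p*490 + √(-15 - 1*133)) = ((-123 + 224)*(103 + 159) + 232)²/(6*490 + √(-15 - 1*133)) = (101*262 + 232)²/(2940 + √(-15 - 133)) = (26462 + 232)²/(2940 + √(-148)) = 26694²/(2940 + 2*I*√37) = 712569636/(2940 + 2*I*√37)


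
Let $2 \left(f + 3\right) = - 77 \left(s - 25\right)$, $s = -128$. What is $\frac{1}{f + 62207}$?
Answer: $\frac{2}{136189} \approx 1.4685 \cdot 10^{-5}$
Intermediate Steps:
$f = \frac{11775}{2}$ ($f = -3 + \frac{\left(-77\right) \left(-128 - 25\right)}{2} = -3 + \frac{\left(-77\right) \left(-153\right)}{2} = -3 + \frac{1}{2} \cdot 11781 = -3 + \frac{11781}{2} = \frac{11775}{2} \approx 5887.5$)
$\frac{1}{f + 62207} = \frac{1}{\frac{11775}{2} + 62207} = \frac{1}{\frac{136189}{2}} = \frac{2}{136189}$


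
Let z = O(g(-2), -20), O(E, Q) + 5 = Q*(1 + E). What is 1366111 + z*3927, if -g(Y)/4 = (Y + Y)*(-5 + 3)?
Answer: 3781216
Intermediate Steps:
g(Y) = 16*Y (g(Y) = -4*(Y + Y)*(-5 + 3) = -4*2*Y*(-2) = -(-16)*Y = 16*Y)
O(E, Q) = -5 + Q*(1 + E)
z = 615 (z = -5 - 20 + (16*(-2))*(-20) = -5 - 20 - 32*(-20) = -5 - 20 + 640 = 615)
1366111 + z*3927 = 1366111 + 615*3927 = 1366111 + 2415105 = 3781216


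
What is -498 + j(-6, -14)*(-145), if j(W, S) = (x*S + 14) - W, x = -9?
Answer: -21668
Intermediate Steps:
j(W, S) = 14 - W - 9*S (j(W, S) = (-9*S + 14) - W = (14 - 9*S) - W = 14 - W - 9*S)
-498 + j(-6, -14)*(-145) = -498 + (14 - 1*(-6) - 9*(-14))*(-145) = -498 + (14 + 6 + 126)*(-145) = -498 + 146*(-145) = -498 - 21170 = -21668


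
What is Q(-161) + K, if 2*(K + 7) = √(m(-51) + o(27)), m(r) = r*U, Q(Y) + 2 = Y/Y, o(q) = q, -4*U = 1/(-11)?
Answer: -8 + √12507/44 ≈ -5.4583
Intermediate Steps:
U = 1/44 (U = -¼/(-11) = -¼*(-1/11) = 1/44 ≈ 0.022727)
Q(Y) = -1 (Q(Y) = -2 + Y/Y = -2 + 1 = -1)
m(r) = r/44 (m(r) = r*(1/44) = r/44)
K = -7 + √12507/44 (K = -7 + √((1/44)*(-51) + 27)/2 = -7 + √(-51/44 + 27)/2 = -7 + √(1137/44)/2 = -7 + (√12507/22)/2 = -7 + √12507/44 ≈ -4.4583)
Q(-161) + K = -1 + (-7 + √12507/44) = -8 + √12507/44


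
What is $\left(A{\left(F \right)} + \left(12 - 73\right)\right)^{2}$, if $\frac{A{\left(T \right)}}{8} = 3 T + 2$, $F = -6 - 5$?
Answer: $95481$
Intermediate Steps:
$F = -11$
$A{\left(T \right)} = 16 + 24 T$ ($A{\left(T \right)} = 8 \left(3 T + 2\right) = 8 \left(2 + 3 T\right) = 16 + 24 T$)
$\left(A{\left(F \right)} + \left(12 - 73\right)\right)^{2} = \left(\left(16 + 24 \left(-11\right)\right) + \left(12 - 73\right)\right)^{2} = \left(\left(16 - 264\right) - 61\right)^{2} = \left(-248 - 61\right)^{2} = \left(-309\right)^{2} = 95481$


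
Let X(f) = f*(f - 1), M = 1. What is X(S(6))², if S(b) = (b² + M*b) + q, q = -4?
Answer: 1976836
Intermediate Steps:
S(b) = -4 + b + b² (S(b) = (b² + 1*b) - 4 = (b² + b) - 4 = (b + b²) - 4 = -4 + b + b²)
X(f) = f*(-1 + f)
X(S(6))² = ((-4 + 6 + 6²)*(-1 + (-4 + 6 + 6²)))² = ((-4 + 6 + 36)*(-1 + (-4 + 6 + 36)))² = (38*(-1 + 38))² = (38*37)² = 1406² = 1976836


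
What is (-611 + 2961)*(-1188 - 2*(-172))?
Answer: -1983400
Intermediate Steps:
(-611 + 2961)*(-1188 - 2*(-172)) = 2350*(-1188 + 344) = 2350*(-844) = -1983400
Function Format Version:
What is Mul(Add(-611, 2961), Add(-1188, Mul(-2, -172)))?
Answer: -1983400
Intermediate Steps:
Mul(Add(-611, 2961), Add(-1188, Mul(-2, -172))) = Mul(2350, Add(-1188, 344)) = Mul(2350, -844) = -1983400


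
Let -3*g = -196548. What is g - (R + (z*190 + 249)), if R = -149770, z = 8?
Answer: 213517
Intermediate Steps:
g = 65516 (g = -⅓*(-196548) = 65516)
g - (R + (z*190 + 249)) = 65516 - (-149770 + (8*190 + 249)) = 65516 - (-149770 + (1520 + 249)) = 65516 - (-149770 + 1769) = 65516 - 1*(-148001) = 65516 + 148001 = 213517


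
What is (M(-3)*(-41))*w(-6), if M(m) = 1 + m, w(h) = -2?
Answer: -164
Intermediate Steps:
(M(-3)*(-41))*w(-6) = ((1 - 3)*(-41))*(-2) = -2*(-41)*(-2) = 82*(-2) = -164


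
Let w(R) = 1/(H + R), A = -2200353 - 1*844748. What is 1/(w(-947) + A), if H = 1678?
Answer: -731/2225968830 ≈ -3.2840e-7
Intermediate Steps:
A = -3045101 (A = -2200353 - 844748 = -3045101)
w(R) = 1/(1678 + R)
1/(w(-947) + A) = 1/(1/(1678 - 947) - 3045101) = 1/(1/731 - 3045101) = 1/(-2225968830/731) = -731/2225968830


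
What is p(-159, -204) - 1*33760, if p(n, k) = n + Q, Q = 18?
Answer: -33901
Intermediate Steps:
p(n, k) = 18 + n (p(n, k) = n + 18 = 18 + n)
p(-159, -204) - 1*33760 = (18 - 159) - 1*33760 = -141 - 33760 = -33901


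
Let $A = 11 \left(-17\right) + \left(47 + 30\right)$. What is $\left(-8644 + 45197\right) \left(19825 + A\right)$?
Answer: $720642395$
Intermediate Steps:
$A = -110$ ($A = -187 + 77 = -110$)
$\left(-8644 + 45197\right) \left(19825 + A\right) = \left(-8644 + 45197\right) \left(19825 - 110\right) = 36553 \cdot 19715 = 720642395$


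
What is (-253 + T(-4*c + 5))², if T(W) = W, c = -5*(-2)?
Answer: 82944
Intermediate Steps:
c = 10
(-253 + T(-4*c + 5))² = (-253 + (-4*10 + 5))² = (-253 + (-40 + 5))² = (-253 - 35)² = (-288)² = 82944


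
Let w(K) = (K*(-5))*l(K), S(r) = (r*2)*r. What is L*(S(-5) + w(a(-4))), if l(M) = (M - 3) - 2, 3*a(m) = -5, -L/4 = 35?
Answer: 7000/9 ≈ 777.78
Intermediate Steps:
L = -140 (L = -4*35 = -140)
a(m) = -5/3 (a(m) = (⅓)*(-5) = -5/3)
S(r) = 2*r² (S(r) = (2*r)*r = 2*r²)
l(M) = -5 + M (l(M) = (-3 + M) - 2 = -5 + M)
w(K) = -5*K*(-5 + K) (w(K) = (K*(-5))*(-5 + K) = (-5*K)*(-5 + K) = -5*K*(-5 + K))
L*(S(-5) + w(a(-4))) = -140*(2*(-5)² + 5*(-5/3)*(5 - 1*(-5/3))) = -140*(2*25 + 5*(-5/3)*(5 + 5/3)) = -140*(50 + 5*(-5/3)*(20/3)) = -140*(50 - 500/9) = -140*(-50/9) = 7000/9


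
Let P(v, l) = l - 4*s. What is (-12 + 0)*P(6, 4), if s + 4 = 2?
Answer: -144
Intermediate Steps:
s = -2 (s = -4 + 2 = -2)
P(v, l) = 8 + l (P(v, l) = l - 4*(-2) = l + 8 = 8 + l)
(-12 + 0)*P(6, 4) = (-12 + 0)*(8 + 4) = -12*12 = -144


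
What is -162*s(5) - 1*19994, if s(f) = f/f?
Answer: -20156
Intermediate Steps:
s(f) = 1
-162*s(5) - 1*19994 = -162*1 - 1*19994 = -162 - 19994 = -20156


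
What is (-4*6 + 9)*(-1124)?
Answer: 16860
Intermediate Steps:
(-4*6 + 9)*(-1124) = (-24 + 9)*(-1124) = -15*(-1124) = 16860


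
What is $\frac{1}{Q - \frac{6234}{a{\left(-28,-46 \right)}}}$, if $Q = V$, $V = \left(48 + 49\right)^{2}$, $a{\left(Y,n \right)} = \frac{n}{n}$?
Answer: $\frac{1}{3175} \approx 0.00031496$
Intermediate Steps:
$a{\left(Y,n \right)} = 1$
$V = 9409$ ($V = 97^{2} = 9409$)
$Q = 9409$
$\frac{1}{Q - \frac{6234}{a{\left(-28,-46 \right)}}} = \frac{1}{9409 - \frac{6234}{1}} = \frac{1}{9409 - 6234} = \frac{1}{3175}$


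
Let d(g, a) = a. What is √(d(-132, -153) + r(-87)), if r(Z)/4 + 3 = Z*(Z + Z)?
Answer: √60387 ≈ 245.74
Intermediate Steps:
r(Z) = -12 + 8*Z² (r(Z) = -12 + 4*(Z*(Z + Z)) = -12 + 4*(Z*(2*Z)) = -12 + 4*(2*Z²) = -12 + 8*Z²)
√(d(-132, -153) + r(-87)) = √(-153 + (-12 + 8*(-87)²)) = √(-153 + (-12 + 8*7569)) = √(-153 + (-12 + 60552)) = √(-153 + 60540) = √60387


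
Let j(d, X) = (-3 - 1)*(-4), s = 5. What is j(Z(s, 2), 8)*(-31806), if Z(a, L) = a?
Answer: -508896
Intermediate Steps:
j(d, X) = 16 (j(d, X) = -4*(-4) = 16)
j(Z(s, 2), 8)*(-31806) = 16*(-31806) = -508896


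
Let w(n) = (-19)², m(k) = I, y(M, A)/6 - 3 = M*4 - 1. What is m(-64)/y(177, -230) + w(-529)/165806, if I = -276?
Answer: -3685383/58861130 ≈ -0.062611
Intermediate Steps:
y(M, A) = 12 + 24*M (y(M, A) = 18 + 6*(M*4 - 1) = 18 + 6*(4*M - 1) = 18 + 6*(-1 + 4*M) = 18 + (-6 + 24*M) = 12 + 24*M)
m(k) = -276
w(n) = 361
m(-64)/y(177, -230) + w(-529)/165806 = -276/(12 + 24*177) + 361/165806 = -276/(12 + 4248) + 361*(1/165806) = -276/4260 + 361/165806 = -276*1/4260 + 361/165806 = -23/355 + 361/165806 = -3685383/58861130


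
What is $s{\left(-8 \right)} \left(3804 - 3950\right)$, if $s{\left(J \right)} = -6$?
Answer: $876$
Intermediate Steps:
$s{\left(-8 \right)} \left(3804 - 3950\right) = - 6 \left(3804 - 3950\right) = \left(-6\right) \left(-146\right) = 876$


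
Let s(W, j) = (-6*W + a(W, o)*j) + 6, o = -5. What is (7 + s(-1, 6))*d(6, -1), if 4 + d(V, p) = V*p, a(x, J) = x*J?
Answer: -490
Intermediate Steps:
a(x, J) = J*x
d(V, p) = -4 + V*p
s(W, j) = 6 - 6*W - 5*W*j (s(W, j) = (-6*W + (-5*W)*j) + 6 = (-6*W - 5*W*j) + 6 = 6 - 6*W - 5*W*j)
(7 + s(-1, 6))*d(6, -1) = (7 + (6 - 6*(-1) - 5*(-1)*6))*(-4 + 6*(-1)) = (7 + (6 + 6 + 30))*(-4 - 6) = (7 + 42)*(-10) = 49*(-10) = -490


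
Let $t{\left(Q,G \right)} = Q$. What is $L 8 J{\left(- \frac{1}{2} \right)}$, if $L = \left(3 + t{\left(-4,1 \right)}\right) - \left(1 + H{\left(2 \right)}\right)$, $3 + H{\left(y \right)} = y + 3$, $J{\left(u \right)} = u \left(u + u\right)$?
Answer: $-16$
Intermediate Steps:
$J{\left(u \right)} = 2 u^{2}$ ($J{\left(u \right)} = u 2 u = 2 u^{2}$)
$H{\left(y \right)} = y$ ($H{\left(y \right)} = -3 + \left(y + 3\right) = -3 + \left(3 + y\right) = y$)
$L = -4$ ($L = \left(3 - 4\right) - 3 = -1 + \left(\left(-5 + 4\right) - 2\right) = -1 - 3 = -4$)
$L 8 J{\left(- \frac{1}{2} \right)} = \left(-4\right) 8 \cdot 2 \left(- \frac{1}{2}\right)^{2} = - 32 \cdot 2 \left(\left(-1\right) \frac{1}{2}\right)^{2} = - 32 \cdot 2 \left(- \frac{1}{2}\right)^{2} = - 32 \cdot 2 \cdot \frac{1}{4} = \left(-32\right) \frac{1}{2} = -16$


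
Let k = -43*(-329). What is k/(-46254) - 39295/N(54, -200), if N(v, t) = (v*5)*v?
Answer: -67460473/22479444 ≈ -3.0010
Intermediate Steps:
N(v, t) = 5*v² (N(v, t) = (5*v)*v = 5*v²)
k = 14147
k/(-46254) - 39295/N(54, -200) = 14147/(-46254) - 39295/(5*54²) = 14147*(-1/46254) - 39295/(5*2916) = -14147/46254 - 39295/14580 = -14147/46254 - 39295*1/14580 = -14147/46254 - 7859/2916 = -67460473/22479444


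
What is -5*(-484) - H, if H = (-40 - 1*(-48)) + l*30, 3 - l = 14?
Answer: 2742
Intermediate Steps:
l = -11 (l = 3 - 1*14 = 3 - 14 = -11)
H = -322 (H = (-40 - 1*(-48)) - 11*30 = (-40 + 48) - 330 = 8 - 330 = -322)
-5*(-484) - H = -5*(-484) - 1*(-322) = 2420 + 322 = 2742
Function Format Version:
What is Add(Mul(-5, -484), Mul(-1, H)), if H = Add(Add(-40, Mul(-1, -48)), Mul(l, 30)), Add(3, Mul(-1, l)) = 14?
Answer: 2742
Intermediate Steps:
l = -11 (l = Add(3, Mul(-1, 14)) = Add(3, -14) = -11)
H = -322 (H = Add(Add(-40, Mul(-1, -48)), Mul(-11, 30)) = Add(Add(-40, 48), -330) = Add(8, -330) = -322)
Add(Mul(-5, -484), Mul(-1, H)) = Add(Mul(-5, -484), Mul(-1, -322)) = Add(2420, 322) = 2742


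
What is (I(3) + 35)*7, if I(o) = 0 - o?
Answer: 224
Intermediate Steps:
I(o) = -o
(I(3) + 35)*7 = (-1*3 + 35)*7 = (-3 + 35)*7 = 32*7 = 224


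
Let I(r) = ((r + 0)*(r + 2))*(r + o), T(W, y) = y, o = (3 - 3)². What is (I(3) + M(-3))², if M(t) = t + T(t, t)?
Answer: 1521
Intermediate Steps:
o = 0 (o = 0² = 0)
I(r) = r²*(2 + r) (I(r) = ((r + 0)*(r + 2))*(r + 0) = (r*(2 + r))*r = r²*(2 + r))
M(t) = 2*t (M(t) = t + t = 2*t)
(I(3) + M(-3))² = (3²*(2 + 3) + 2*(-3))² = (9*5 - 6)² = (45 - 6)² = 39² = 1521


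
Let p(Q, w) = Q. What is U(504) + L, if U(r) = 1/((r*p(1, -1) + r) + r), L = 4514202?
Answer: 6825473425/1512 ≈ 4.5142e+6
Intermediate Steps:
U(r) = 1/(3*r) (U(r) = 1/((r*1 + r) + r) = 1/((r + r) + r) = 1/(2*r + r) = 1/(3*r))
U(504) + L = (1/3)/504 + 4514202 = (1/3)*(1/504) + 4514202 = 1/1512 + 4514202 = 6825473425/1512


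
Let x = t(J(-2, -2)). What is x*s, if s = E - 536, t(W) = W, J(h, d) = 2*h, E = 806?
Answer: -1080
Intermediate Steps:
s = 270 (s = 806 - 536 = 270)
x = -4 (x = 2*(-2) = -4)
x*s = -4*270 = -1080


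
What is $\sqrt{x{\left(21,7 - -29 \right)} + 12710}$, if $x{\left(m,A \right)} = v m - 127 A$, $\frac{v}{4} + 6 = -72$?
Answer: $\sqrt{1586} \approx 39.825$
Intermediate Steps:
$v = -312$ ($v = -24 + 4 \left(-72\right) = -24 - 288 = -312$)
$x{\left(m,A \right)} = - 312 m - 127 A$
$\sqrt{x{\left(21,7 - -29 \right)} + 12710} = \sqrt{\left(\left(-312\right) 21 - 127 \left(7 - -29\right)\right) + 12710} = \sqrt{\left(-6552 - 127 \left(7 + 29\right)\right) + 12710} = \sqrt{\left(-6552 - 4572\right) + 12710} = \sqrt{-11124 + 12710} = \sqrt{1586}$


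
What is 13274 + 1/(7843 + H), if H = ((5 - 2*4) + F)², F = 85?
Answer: 193362359/14567 ≈ 13274.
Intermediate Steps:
H = 6724 (H = ((5 - 2*4) + 85)² = ((5 - 8) + 85)² = (-3 + 85)² = 82² = 6724)
13274 + 1/(7843 + H) = 13274 + 1/(7843 + 6724) = 13274 + 1/14567 = 193362359/14567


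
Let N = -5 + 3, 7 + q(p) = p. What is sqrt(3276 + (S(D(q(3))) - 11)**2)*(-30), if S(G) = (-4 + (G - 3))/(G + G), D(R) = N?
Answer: -15*sqrt(53641)/2 ≈ -1737.0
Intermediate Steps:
q(p) = -7 + p
N = -2
D(R) = -2
S(G) = (-7 + G)/(2*G) (S(G) = (-4 + (-3 + G))/((2*G)) = (-7 + G)*(1/(2*G)) = (-7 + G)/(2*G))
sqrt(3276 + (S(D(q(3))) - 11)**2)*(-30) = sqrt(3276 + ((1/2)*(-7 - 2)/(-2) - 11)**2)*(-30) = sqrt(3276 + ((1/2)*(-1/2)*(-9) - 11)**2)*(-30) = sqrt(3276 + (9/4 - 11)**2)*(-30) = sqrt(3276 + (-35/4)**2)*(-30) = sqrt(3276 + 1225/16)*(-30) = sqrt(53641/16)*(-30) = (sqrt(53641)/4)*(-30) = -15*sqrt(53641)/2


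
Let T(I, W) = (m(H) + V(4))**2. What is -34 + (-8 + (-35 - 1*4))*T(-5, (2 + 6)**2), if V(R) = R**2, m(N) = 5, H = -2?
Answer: -20761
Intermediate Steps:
T(I, W) = 441 (T(I, W) = (5 + 4**2)**2 = (5 + 16)**2 = 21**2 = 441)
-34 + (-8 + (-35 - 1*4))*T(-5, (2 + 6)**2) = -34 + (-8 + (-35 - 1*4))*441 = -34 + (-8 + (-35 - 4))*441 = -34 + (-8 - 39)*441 = -34 - 47*441 = -34 - 20727 = -20761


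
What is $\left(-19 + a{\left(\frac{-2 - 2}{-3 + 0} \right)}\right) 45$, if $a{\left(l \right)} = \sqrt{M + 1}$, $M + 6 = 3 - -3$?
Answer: $-810$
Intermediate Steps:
$M = 0$ ($M = -6 + \left(3 - -3\right) = -6 + \left(3 + 3\right) = -6 + 6 = 0$)
$a{\left(l \right)} = 1$ ($a{\left(l \right)} = \sqrt{0 + 1} = \sqrt{1} = 1$)
$\left(-19 + a{\left(\frac{-2 - 2}{-3 + 0} \right)}\right) 45 = \left(-19 + 1\right) 45 = \left(-18\right) 45 = -810$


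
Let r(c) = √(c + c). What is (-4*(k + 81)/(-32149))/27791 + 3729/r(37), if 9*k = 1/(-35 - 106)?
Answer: 411152/1133791678071 + 3729*√74/74 ≈ 433.49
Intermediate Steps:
k = -1/1269 (k = 1/(9*(-35 - 106)) = (⅑)/(-141) = (⅑)*(-1/141) = -1/1269 ≈ -0.00078802)
r(c) = √2*√c (r(c) = √(2*c) = √2*√c)
(-4*(k + 81)/(-32149))/27791 + 3729/r(37) = (-4*(-1/1269 + 81)/(-32149))/27791 + 3729/((√2*√37)) = (-4*102788/1269*(-1/32149))*(1/27791) + 3729/(√74) = -411152/1269*(-1/32149)*(1/27791) + 3729*(√74/74) = (411152/40797081)*(1/27791) + 3729*√74/74 = 411152/1133791678071 + 3729*√74/74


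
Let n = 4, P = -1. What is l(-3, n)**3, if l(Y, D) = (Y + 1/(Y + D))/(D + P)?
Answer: -8/27 ≈ -0.29630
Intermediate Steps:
l(Y, D) = (Y + 1/(D + Y))/(-1 + D) (l(Y, D) = (Y + 1/(Y + D))/(D - 1) = (Y + 1/(D + Y))/(-1 + D))
l(-3, n)**3 = ((1 + (-3)**2 + 4*(-3))/(4**2 - 1*4 - 1*(-3) + 4*(-3)))**3 = ((1 + 9 - 12)/(16 - 4 + 3 - 12))**3 = (-2/3)**3 = -8/27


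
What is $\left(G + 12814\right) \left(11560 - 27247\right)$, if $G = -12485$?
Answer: $-5161023$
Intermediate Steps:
$\left(G + 12814\right) \left(11560 - 27247\right) = \left(-12485 + 12814\right) \left(11560 - 27247\right) = 329 \left(-15687\right) = -5161023$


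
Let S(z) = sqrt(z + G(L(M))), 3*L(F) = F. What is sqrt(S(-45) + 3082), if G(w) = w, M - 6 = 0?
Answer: sqrt(3082 + I*sqrt(43)) ≈ 55.516 + 0.0591*I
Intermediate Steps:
M = 6 (M = 6 + 0 = 6)
L(F) = F/3
S(z) = sqrt(2 + z) (S(z) = sqrt(z + (1/3)*6) = sqrt(z + 2) = sqrt(2 + z))
sqrt(S(-45) + 3082) = sqrt(sqrt(2 - 45) + 3082) = sqrt(sqrt(-43) + 3082) = sqrt(I*sqrt(43) + 3082) = sqrt(3082 + I*sqrt(43))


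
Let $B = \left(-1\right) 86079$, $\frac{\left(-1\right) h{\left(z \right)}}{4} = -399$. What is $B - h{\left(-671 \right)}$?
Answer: $-87675$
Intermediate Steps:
$h{\left(z \right)} = 1596$ ($h{\left(z \right)} = \left(-4\right) \left(-399\right) = 1596$)
$B = -86079$
$B - h{\left(-671 \right)} = -86079 - 1596 = -87675$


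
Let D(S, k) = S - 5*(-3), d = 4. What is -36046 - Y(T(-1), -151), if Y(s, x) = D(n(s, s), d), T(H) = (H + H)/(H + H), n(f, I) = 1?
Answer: -36062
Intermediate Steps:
T(H) = 1 (T(H) = (2*H)/((2*H)) = (2*H)*(1/(2*H)) = 1)
D(S, k) = 15 + S (D(S, k) = S + 15 = 15 + S)
Y(s, x) = 16 (Y(s, x) = 15 + 1 = 16)
-36046 - Y(T(-1), -151) = -36046 - 1*16 = -36046 - 16 = -36062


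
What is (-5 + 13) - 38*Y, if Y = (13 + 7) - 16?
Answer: -144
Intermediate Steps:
Y = 4 (Y = 20 - 16 = 4)
(-5 + 13) - 38*Y = (-5 + 13) - 38*4 = 8 - 152 = -144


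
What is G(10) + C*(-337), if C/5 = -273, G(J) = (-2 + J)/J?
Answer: 2300029/5 ≈ 4.6001e+5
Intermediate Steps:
G(J) = (-2 + J)/J
C = -1365 (C = 5*(-273) = -1365)
G(10) + C*(-337) = (-2 + 10)/10 - 1365*(-337) = (⅒)*8 + 460005 = ⅘ + 460005 = 2300029/5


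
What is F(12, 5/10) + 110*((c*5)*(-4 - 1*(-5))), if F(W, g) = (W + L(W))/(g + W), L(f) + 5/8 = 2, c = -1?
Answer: -54893/100 ≈ -548.93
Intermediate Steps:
L(f) = 11/8 (L(f) = -5/8 + 2 = 11/8)
F(W, g) = (11/8 + W)/(W + g) (F(W, g) = (W + 11/8)/(g + W) = (11/8 + W)/(W + g))
F(12, 5/10) + 110*((c*5)*(-4 - 1*(-5))) = (11/8 + 12)/(12 + 5/10) + 110*((-1*5)*(-4 - 1*(-5))) = (107/8)/(12 + 5*(⅒)) + 110*(-5*(-4 + 5)) = (107/8)/(12 + ½) + 110*(-5*1) = (107/8)/(25/2) + 110*(-5) = (2/25)*(107/8) - 550 = 107/100 - 550 = -54893/100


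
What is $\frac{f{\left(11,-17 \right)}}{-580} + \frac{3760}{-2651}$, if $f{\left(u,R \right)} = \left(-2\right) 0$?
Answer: $- \frac{3760}{2651} \approx -1.4183$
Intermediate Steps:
$f{\left(u,R \right)} = 0$
$\frac{f{\left(11,-17 \right)}}{-580} + \frac{3760}{-2651} = \frac{0}{-580} + \frac{3760}{-2651} = 0 \left(- \frac{1}{580}\right) + 3760 \left(- \frac{1}{2651}\right) = 0 - \frac{3760}{2651} = - \frac{3760}{2651}$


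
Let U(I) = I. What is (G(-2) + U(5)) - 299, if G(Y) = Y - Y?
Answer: -294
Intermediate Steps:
G(Y) = 0
(G(-2) + U(5)) - 299 = (0 + 5) - 299 = 5 - 299 = -294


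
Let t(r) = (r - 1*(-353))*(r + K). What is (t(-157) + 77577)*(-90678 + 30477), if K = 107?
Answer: -4080243177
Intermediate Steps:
t(r) = (107 + r)*(353 + r) (t(r) = (r - 1*(-353))*(r + 107) = (r + 353)*(107 + r) = (353 + r)*(107 + r) = (107 + r)*(353 + r))
(t(-157) + 77577)*(-90678 + 30477) = ((37771 + (-157)**2 + 460*(-157)) + 77577)*(-90678 + 30477) = ((37771 + 24649 - 72220) + 77577)*(-60201) = (-9800 + 77577)*(-60201) = 67777*(-60201) = -4080243177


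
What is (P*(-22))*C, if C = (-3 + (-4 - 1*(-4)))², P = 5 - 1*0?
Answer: -990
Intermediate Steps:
P = 5 (P = 5 + 0 = 5)
C = 9 (C = (-3 + (-4 + 4))² = (-3 + 0)² = (-3)² = 9)
(P*(-22))*C = (5*(-22))*9 = -110*9 = -990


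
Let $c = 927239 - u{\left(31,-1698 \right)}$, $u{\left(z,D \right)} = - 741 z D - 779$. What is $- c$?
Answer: $38076740$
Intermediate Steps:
$u{\left(z,D \right)} = -779 - 741 D z$ ($u{\left(z,D \right)} = - 741 D z - 779 = -779 - 741 D z$)
$c = -38076740$ ($c = 927239 - \left(-779 - \left(-1258218\right) 31\right) = 927239 - \left(-779 + 39004758\right) = 927239 - 39003979 = -38076740$)
$- c = \left(-1\right) \left(-38076740\right) = 38076740$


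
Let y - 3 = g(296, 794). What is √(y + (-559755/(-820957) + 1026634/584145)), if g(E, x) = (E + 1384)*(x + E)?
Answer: 2*√11698137368222187619482585045/159852642255 ≈ 1353.2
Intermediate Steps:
g(E, x) = (1384 + E)*(E + x)
y = 1831203 (y = 3 + (296² + 1384*296 + 1384*794 + 296*794) = 3 + (87616 + 409664 + 1098896 + 235024) = 3 + 1831200 = 1831203)
√(y + (-559755/(-820957) + 1026634/584145)) = √(1831203 + (-559755/(-820957) + 1026634/584145)) = √(1831203 + (-559755*(-1/820957) + 1026634*(1/584145))) = √(1831203 + (559755/820957 + 1026634/584145)) = √(1831203 + 1169800453213/479557926765) = √(878169083966301508/479557926765) = 2*√11698137368222187619482585045/159852642255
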